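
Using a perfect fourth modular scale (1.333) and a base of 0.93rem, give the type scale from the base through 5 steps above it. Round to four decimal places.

Step 0: 0.93rem
Step 1: 0.93 × 1.333 = 1.2397
Step 2: 0.93 × 1.333² = 1.6525
Step 3: 0.93 × 1.333³ = 2.2028
Step 4: 0.93 × 1.333⁴ = 2.9363
Step 5: 0.93 × 1.333⁵ = 3.9141

0.9300rem, 1.2397rem, 1.6525rem, 2.2028rem, 2.9363rem, 3.9141rem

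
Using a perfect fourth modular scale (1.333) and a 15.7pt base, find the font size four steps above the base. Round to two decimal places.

49.57pt

15.7 × 1.333⁴ = 15.7 × 3.15733 ≈ 49.57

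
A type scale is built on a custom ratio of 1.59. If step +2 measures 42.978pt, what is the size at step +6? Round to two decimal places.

Moving from step +2 to step +6 is 4 steps up, so multiply by r⁴.
42.978 × 1.59⁴ = 42.978 × 6.39129 ≈ 274.685

274.68pt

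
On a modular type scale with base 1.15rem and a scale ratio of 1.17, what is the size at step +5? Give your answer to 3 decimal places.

2.521rem

1.15 × 1.17⁵ = 1.15 × 2.19245 ≈ 2.521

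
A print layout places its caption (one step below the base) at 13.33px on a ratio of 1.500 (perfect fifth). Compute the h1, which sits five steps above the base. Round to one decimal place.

Moving from step -1 to step +5 is 6 steps up, so multiply by r⁶.
13.33 × 1.500⁶ = 13.33 × 11.39062 ≈ 151.837

151.8px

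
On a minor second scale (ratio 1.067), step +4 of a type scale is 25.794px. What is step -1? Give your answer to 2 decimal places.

18.65px

25.794 ÷ 1.067⁵ = 25.794 ÷ 1.38300 ≈ 18.651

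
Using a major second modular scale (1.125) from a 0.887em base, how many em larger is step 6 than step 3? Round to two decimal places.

Step 3: 0.887 × 1.125³ = 1.2629em
Step 6: 0.887 × 1.125⁶ = 1.7982em
Difference: 1.7982 − 1.2629 = 0.5353em

0.54em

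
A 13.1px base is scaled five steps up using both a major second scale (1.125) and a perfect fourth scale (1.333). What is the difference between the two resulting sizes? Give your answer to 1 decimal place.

31.5px

Major second: 13.1 × 1.125⁵ = 23.607px
Perfect fourth: 13.1 × 1.333⁵ = 55.134px
Difference: 55.134 − 23.607 = 31.527px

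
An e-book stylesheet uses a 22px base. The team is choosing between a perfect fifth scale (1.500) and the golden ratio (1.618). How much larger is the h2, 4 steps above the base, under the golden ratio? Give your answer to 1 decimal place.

Perfect fifth: 22.0 × 1.500⁴ = 111.375px
Golden ratio: 22.0 × 1.618⁴ = 150.778px
Difference: 150.778 − 111.375 = 39.403px

39.4px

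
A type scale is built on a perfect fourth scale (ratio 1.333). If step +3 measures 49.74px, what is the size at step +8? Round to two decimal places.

209.34px

49.74 × 1.333⁵ = 49.74 × 4.20873 ≈ 209.342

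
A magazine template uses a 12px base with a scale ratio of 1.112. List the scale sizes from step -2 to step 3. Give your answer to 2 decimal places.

9.70px, 10.79px, 12.00px, 13.34px, 14.84px, 16.50px

Step -2: 12.0 ÷ 1.112² = 9.70
Step -1: 12.0 ÷ 1.112 = 10.79
Step 0: 12px
Step 1: 12.0 × 1.112 = 13.34
Step 2: 12.0 × 1.112² = 14.84
Step 3: 12.0 × 1.112³ = 16.50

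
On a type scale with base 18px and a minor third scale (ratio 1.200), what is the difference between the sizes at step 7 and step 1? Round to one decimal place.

42.9px

Step 1: 18.0 × 1.200 = 21.600px
Step 7: 18.0 × 1.200⁷ = 64.497px
Difference: 64.497 − 21.600 = 42.897px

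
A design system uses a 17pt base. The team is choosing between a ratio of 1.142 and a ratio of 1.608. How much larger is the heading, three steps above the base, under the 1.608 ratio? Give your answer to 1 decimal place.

45.4pt

At 1.142: 17.0 × 1.142³ = 25.319pt
At 1.608: 17.0 × 1.608³ = 70.682pt
Difference: 70.682 − 25.319 = 45.363pt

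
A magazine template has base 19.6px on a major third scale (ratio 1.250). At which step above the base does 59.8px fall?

5

1.250ⁿ = 59.8 / 19.6 = 3.0510
n = ln(3.0510) / ln(1.250) = 1.1155 / 0.2231 ≈ 5.00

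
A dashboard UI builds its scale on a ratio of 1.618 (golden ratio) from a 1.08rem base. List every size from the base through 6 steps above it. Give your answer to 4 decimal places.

1.0800rem, 1.7474rem, 2.8274rem, 4.5747rem, 7.4018rem, 11.9761rem, 19.3774rem

Step 0: 1.08rem
Step 1: 1.08 × 1.618 = 1.7474
Step 2: 1.08 × 1.618² = 2.8274
Step 3: 1.08 × 1.618³ = 4.5747
Step 4: 1.08 × 1.618⁴ = 7.4018
Step 5: 1.08 × 1.618⁵ = 11.9761
Step 6: 1.08 × 1.618⁶ = 19.3774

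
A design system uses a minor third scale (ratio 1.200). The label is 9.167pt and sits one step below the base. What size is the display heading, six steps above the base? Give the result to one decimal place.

32.8pt

The gap is 6 − (-1) = 7 steps, so the factor is 1.200^7.
9.167 × 1.200⁷ = 9.167 × 3.58318 ≈ 32.847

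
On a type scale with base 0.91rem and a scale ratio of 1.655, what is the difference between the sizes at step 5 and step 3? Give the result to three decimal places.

7.174rem

Step 3: 0.91 × 1.655³ = 4.12511rem
Step 5: 0.91 × 1.655⁵ = 11.29878rem
Difference: 11.29878 − 4.12511 = 7.17367rem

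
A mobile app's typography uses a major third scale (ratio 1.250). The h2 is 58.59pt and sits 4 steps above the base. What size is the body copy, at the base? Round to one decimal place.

24.0pt

58.59 ÷ 1.250⁴ = 58.59 ÷ 2.44141 ≈ 23.998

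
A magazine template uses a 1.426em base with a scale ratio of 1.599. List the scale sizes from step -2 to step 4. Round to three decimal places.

Step -2: 1.426 ÷ 1.599² = 0.558
Step -1: 1.426 ÷ 1.599 = 0.892
Step 0: 1.426em
Step 1: 1.426 × 1.599 = 2.280
Step 2: 1.426 × 1.599² = 3.646
Step 3: 1.426 × 1.599³ = 5.830
Step 4: 1.426 × 1.599⁴ = 9.322

0.558em, 0.892em, 1.426em, 2.280em, 3.646em, 5.830em, 9.322em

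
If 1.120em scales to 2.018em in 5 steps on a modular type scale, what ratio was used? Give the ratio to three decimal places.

r⁵ = 2.018 / 1.120, so r = (2.018/1.120)^(1/5).
r = 1.8018^(1/5) ≈ 1.1250

1.125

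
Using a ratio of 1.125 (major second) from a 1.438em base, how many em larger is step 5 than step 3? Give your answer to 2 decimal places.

0.54em

Step 3: 1.438 × 1.125³ = 2.0475em
Step 5: 1.438 × 1.125⁵ = 2.5913em
Difference: 2.5913 − 2.0475 = 0.5438em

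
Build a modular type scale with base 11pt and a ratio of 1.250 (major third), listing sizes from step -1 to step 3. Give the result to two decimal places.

Step -1: 11.0 ÷ 1.250 = 8.80
Step 0: 11pt
Step 1: 11.0 × 1.250 = 13.75
Step 2: 11.0 × 1.250² = 17.19
Step 3: 11.0 × 1.250³ = 21.48

8.80pt, 11.00pt, 13.75pt, 17.19pt, 21.48pt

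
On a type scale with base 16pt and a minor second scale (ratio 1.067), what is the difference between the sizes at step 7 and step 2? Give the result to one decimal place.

7.0pt

Step 2: 16.0 × 1.067² = 18.216pt
Step 7: 16.0 × 1.067⁷ = 25.192pt
Difference: 25.192 − 18.216 = 6.976pt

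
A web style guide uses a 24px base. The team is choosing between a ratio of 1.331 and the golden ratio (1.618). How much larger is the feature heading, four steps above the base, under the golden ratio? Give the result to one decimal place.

89.2px

At 1.331: 24.0 × 1.331⁴ = 75.322px
Golden ratio: 24.0 × 1.618⁴ = 164.485px
Difference: 164.485 − 75.322 = 89.163px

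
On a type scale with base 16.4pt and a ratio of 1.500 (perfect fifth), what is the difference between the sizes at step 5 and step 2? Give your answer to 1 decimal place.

Step 2: 16.4 × 1.500² = 36.900pt
Step 5: 16.4 × 1.500⁵ = 124.537pt
Difference: 124.537 − 36.900 = 87.637pt

87.6pt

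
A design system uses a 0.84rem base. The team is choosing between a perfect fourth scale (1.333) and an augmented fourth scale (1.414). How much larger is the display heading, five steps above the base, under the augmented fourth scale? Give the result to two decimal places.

Perfect fourth: 0.84 × 1.333⁵ = 3.5353rem
Augmented fourth: 0.84 × 1.414⁵ = 4.7482rem
Difference: 4.7482 − 3.5353 = 1.2129rem

1.21rem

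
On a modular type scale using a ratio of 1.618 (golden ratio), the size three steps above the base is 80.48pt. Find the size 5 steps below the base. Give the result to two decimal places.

80.48 ÷ 1.618⁸ = 80.48 ÷ 46.97082 ≈ 1.713

1.71pt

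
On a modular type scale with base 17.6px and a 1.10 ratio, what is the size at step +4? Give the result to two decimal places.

Every step multiplies by the scale ratio.
17.6 × 1.10⁴ = 17.6 × 1.46410 ≈ 25.77

25.77px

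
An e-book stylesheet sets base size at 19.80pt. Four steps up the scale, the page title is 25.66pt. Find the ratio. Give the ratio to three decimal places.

1.067

The ratio satisfies 19.80 × r⁴ = 25.66, so r = (25.66 / 19.80)^(1/4).
r = 1.2960^(1/4) ≈ 1.0670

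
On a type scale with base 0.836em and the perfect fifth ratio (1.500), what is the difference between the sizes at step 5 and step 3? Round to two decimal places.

3.53em

Step 3: 0.836 × 1.500³ = 2.8215em
Step 5: 0.836 × 1.500⁵ = 6.3484em
Difference: 6.3484 − 2.8215 = 3.5269em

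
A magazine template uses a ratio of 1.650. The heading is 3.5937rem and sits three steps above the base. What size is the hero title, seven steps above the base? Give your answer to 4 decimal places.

Moving from step +3 to step +7 is 4 steps up, so multiply by r⁴.
3.5937 × 1.650⁴ = 3.5937 × 7.41201 ≈ 26.6365

26.6365rem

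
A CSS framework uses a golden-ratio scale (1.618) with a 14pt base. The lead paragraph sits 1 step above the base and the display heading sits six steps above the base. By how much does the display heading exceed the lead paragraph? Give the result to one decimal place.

228.5pt

Step 1: 14.0 × 1.618 = 22.652pt
Step 6: 14.0 × 1.618⁶ = 251.188pt
Difference: 251.188 − 22.652 = 228.536pt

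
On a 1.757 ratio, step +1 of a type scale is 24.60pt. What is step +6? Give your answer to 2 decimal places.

The gap is 6 − (1) = 5 steps, so the factor is 1.757^5.
24.60 × 1.757⁵ = 24.60 × 16.74398 ≈ 411.902

411.90pt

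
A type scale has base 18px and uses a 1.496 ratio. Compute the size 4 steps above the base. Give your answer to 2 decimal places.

90.16px

Each step on a modular scale multiplies by the ratio, so the size n steps from the base is base × ratioⁿ.
18.0 × 1.496⁴ = 18.0 × 5.00872 ≈ 90.16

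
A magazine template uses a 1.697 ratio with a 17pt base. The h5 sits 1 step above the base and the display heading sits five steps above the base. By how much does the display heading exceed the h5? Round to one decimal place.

210.4pt

Step 1: 17.0 × 1.697 = 28.849pt
Step 5: 17.0 × 1.697⁵ = 239.253pt
Difference: 239.253 − 28.849 = 210.404pt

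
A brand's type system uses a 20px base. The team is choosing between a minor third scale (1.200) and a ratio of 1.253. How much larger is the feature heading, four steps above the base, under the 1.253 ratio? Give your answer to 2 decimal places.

Minor third: 20.0 × 1.200⁴ = 41.4720px
At 1.253: 20.0 × 1.253⁴ = 49.2986px
Difference: 49.2986 − 41.4720 = 7.8266px

7.83px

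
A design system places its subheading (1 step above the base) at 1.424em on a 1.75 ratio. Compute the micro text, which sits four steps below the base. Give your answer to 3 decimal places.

0.087em

Moving from step +1 to step -4 is 5 steps down, so divide by r⁵.
1.424 ÷ 1.75⁵ = 1.424 ÷ 16.41309 ≈ 0.087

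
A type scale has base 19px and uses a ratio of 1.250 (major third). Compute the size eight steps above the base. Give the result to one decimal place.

19.0 × 1.250⁸ = 19.0 × 5.96046 ≈ 113.25

113.2px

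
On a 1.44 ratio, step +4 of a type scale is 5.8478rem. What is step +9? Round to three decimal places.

36.208rem

The gap is 9 − (4) = 5 steps, so the factor is 1.44^5.
5.8478 × 1.44⁵ = 5.8478 × 6.19174 ≈ 36.208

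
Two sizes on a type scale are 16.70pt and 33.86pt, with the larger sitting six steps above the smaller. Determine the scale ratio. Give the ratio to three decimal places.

1.125

The ratio satisfies 16.70 × r⁶ = 33.86, so r = (33.86 / 16.70)^(1/6).
r = 2.0275^(1/6) ≈ 1.1250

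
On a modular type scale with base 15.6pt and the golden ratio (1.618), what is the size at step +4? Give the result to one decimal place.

A modular type scale is a geometric sequence: sizeₙ = base × rⁿ.
15.6 × 1.618⁴ = 15.6 × 6.85353 ≈ 106.92

106.9pt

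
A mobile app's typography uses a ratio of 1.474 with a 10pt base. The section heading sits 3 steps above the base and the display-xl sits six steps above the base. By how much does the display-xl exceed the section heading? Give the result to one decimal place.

Step 3: 10.0 × 1.474³ = 32.025pt
Step 6: 10.0 × 1.474⁶ = 102.562pt
Difference: 102.562 − 32.025 = 70.537pt

70.5pt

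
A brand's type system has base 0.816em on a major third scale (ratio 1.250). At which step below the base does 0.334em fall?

1.250ⁿ = 0.816 / 0.334 = 2.4431
n = ln(2.4431) / ln(1.250) = 0.8933 / 0.2231 ≈ 4.00

4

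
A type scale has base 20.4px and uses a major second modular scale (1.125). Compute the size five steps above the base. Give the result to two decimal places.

36.76px

20.4 × 1.125⁵ = 20.4 × 1.80203 ≈ 36.76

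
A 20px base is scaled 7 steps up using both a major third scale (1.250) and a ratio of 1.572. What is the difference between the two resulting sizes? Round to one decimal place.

379.1px

Major third: 20.0 × 1.250⁷ = 95.367px
At 1.572: 20.0 × 1.572⁷ = 474.458px
Difference: 474.458 − 95.367 = 379.091px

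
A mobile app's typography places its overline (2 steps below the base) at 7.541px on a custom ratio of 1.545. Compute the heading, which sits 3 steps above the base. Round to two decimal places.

66.39px

Moving from step -2 to step +3 is 5 steps up, so multiply by r⁵.
7.541 × 1.545⁵ = 7.541 × 8.80324 ≈ 66.385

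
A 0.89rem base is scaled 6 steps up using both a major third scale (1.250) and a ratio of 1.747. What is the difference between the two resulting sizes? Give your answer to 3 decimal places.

21.906rem

Major third: 0.89 × 1.250⁶ = 3.39508rem
At 1.747: 0.89 × 1.747⁶ = 25.30157rem
Difference: 25.30157 − 3.39508 = 21.90649rem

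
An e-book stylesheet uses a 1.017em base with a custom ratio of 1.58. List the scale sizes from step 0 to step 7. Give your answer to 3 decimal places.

Step 0: 1.017em
Step 1: 1.017 × 1.58 = 1.607
Step 2: 1.017 × 1.58² = 2.539
Step 3: 1.017 × 1.58³ = 4.011
Step 4: 1.017 × 1.58⁴ = 6.338
Step 5: 1.017 × 1.58⁵ = 10.014
Step 6: 1.017 × 1.58⁶ = 15.822
Step 7: 1.017 × 1.58⁷ = 24.999

1.017em, 1.607em, 2.539em, 4.011em, 6.338em, 10.014em, 15.822em, 24.999em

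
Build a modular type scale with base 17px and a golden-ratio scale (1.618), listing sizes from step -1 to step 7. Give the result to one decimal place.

Step -1: 17.0 ÷ 1.618 = 10.5
Step 0: 17px
Step 1: 17.0 × 1.618 = 27.5
Step 2: 17.0 × 1.618² = 44.5
Step 3: 17.0 × 1.618³ = 72.0
Step 4: 17.0 × 1.618⁴ = 116.5
Step 5: 17.0 × 1.618⁵ = 188.5
Step 6: 17.0 × 1.618⁶ = 305.0
Step 7: 17.0 × 1.618⁷ = 493.5

10.5px, 17.0px, 27.5px, 44.5px, 72.0px, 116.5px, 188.5px, 305.0px, 493.5px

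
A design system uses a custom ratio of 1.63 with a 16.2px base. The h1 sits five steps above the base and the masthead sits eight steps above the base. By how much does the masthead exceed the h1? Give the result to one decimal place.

Step 5: 16.2 × 1.63⁵ = 186.403px
Step 8: 16.2 × 1.63⁸ = 807.264px
Difference: 807.264 − 186.403 = 620.861px

620.9px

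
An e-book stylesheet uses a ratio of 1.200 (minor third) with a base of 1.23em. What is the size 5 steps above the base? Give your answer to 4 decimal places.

A modular type scale is a geometric sequence: sizeₙ = base × rⁿ.
1.23 × 1.200⁵ = 1.23 × 2.48832 ≈ 3.0606

3.0606em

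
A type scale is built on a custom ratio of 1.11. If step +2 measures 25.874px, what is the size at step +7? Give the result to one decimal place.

Moving from step +2 to step +7 is 5 steps up, so multiply by r⁵.
25.874 × 1.11⁵ = 25.874 × 1.68506 ≈ 43.599

43.6px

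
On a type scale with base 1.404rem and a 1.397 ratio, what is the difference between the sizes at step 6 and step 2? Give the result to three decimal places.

Step 2: 1.404 × 1.397² = 2.74006rem
Step 6: 1.404 × 1.397⁶ = 10.43628rem
Difference: 10.43628 − 2.74006 = 7.69622rem

7.696rem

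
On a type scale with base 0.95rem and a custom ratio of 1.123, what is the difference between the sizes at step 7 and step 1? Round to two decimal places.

1.07rem

Step 1: 0.95 × 1.123 = 1.0668rem
Step 7: 0.95 × 1.123⁷ = 2.1398rem
Difference: 2.1398 − 1.0668 = 1.0730rem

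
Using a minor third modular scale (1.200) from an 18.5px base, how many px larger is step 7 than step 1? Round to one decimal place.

44.1px

Step 1: 18.5 × 1.200 = 22.200px
Step 7: 18.5 × 1.200⁷ = 66.289px
Difference: 66.289 − 22.200 = 44.089px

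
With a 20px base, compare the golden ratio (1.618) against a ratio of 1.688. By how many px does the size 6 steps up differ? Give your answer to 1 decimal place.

103.8px

Golden ratio: 20.0 × 1.618⁶ = 358.840px
At 1.688: 20.0 × 1.688⁶ = 462.663px
Difference: 462.663 − 358.840 = 103.823px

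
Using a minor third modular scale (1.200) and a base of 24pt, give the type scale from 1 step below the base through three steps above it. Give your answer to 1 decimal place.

20.0pt, 24.0pt, 28.8pt, 34.6pt, 41.5pt

Step -1: 24.0 ÷ 1.200 = 20.0
Step 0: 24pt
Step 1: 24.0 × 1.200 = 28.8
Step 2: 24.0 × 1.200² = 34.6
Step 3: 24.0 × 1.200³ = 41.5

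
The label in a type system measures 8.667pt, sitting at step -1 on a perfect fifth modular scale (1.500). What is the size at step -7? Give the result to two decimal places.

8.667 ÷ 1.500⁶ = 8.667 ÷ 11.39062 ≈ 0.761

0.76pt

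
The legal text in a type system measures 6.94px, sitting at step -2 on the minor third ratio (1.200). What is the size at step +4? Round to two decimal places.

20.72px

6.94 × 1.200⁶ = 6.94 × 2.98598 ≈ 20.723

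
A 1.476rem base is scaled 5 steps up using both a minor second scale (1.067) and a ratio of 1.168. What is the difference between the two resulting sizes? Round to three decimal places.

Minor second: 1.476 × 1.067⁵ = 2.04131rem
At 1.168: 1.476 × 1.168⁵ = 3.20849rem
Difference: 3.20849 − 2.04131 = 1.16718rem

1.167rem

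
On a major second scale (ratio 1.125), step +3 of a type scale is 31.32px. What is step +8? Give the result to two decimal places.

56.44px

The gap is 8 − (3) = 5 steps, so the factor is 1.125^5.
31.32 × 1.125⁵ = 31.32 × 1.80203 ≈ 56.440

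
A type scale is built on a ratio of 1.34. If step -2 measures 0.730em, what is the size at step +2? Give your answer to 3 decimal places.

2.354em

0.730 × 1.34⁴ = 0.730 × 3.22418 ≈ 2.354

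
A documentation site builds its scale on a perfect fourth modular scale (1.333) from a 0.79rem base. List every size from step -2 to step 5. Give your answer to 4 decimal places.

0.4446rem, 0.5926rem, 0.7900rem, 1.0531rem, 1.4037rem, 1.8712rem, 2.4943rem, 3.3249rem

Step -2: 0.79 ÷ 1.333² = 0.4446
Step -1: 0.79 ÷ 1.333 = 0.5926
Step 0: 0.79rem
Step 1: 0.79 × 1.333 = 1.0531
Step 2: 0.79 × 1.333² = 1.4037
Step 3: 0.79 × 1.333³ = 1.8712
Step 4: 0.79 × 1.333⁴ = 2.4943
Step 5: 0.79 × 1.333⁵ = 3.3249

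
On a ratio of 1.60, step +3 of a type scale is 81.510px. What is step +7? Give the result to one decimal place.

534.2px

Moving from step +3 to step +7 is 4 steps up, so multiply by r⁴.
81.510 × 1.60⁴ = 81.510 × 6.55360 ≈ 534.184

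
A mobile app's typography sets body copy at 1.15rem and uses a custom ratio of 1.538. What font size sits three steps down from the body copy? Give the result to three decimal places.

Every step multiplies by the scale ratio.
1.15 ÷ 1.538³ = 1.15 ÷ 3.63805 ≈ 0.316

0.316rem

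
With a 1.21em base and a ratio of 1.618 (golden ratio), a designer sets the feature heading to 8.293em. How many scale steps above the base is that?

4

1.618ⁿ = 8.293 / 1.21 = 6.8537
n = ln(6.8537) / ln(1.618) = 1.9248 / 0.4812 ≈ 4.00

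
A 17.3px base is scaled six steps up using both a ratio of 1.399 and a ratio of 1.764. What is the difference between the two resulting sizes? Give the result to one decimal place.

391.5px

At 1.399: 17.3 × 1.399⁶ = 129.704px
At 1.764: 17.3 × 1.764⁶ = 521.240px
Difference: 521.240 − 129.704 = 391.536px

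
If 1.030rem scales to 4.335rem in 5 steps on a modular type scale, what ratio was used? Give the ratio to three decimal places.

1.333

r⁵ = 4.335 / 1.030, so r = (4.335/1.030)^(1/5).
r = 4.2087^(1/5) ≈ 1.3330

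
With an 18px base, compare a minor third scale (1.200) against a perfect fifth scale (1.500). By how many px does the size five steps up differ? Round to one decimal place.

91.9px

Minor third: 18.0 × 1.200⁵ = 44.790px
Perfect fifth: 18.0 × 1.500⁵ = 136.688px
Difference: 136.688 − 44.790 = 91.898px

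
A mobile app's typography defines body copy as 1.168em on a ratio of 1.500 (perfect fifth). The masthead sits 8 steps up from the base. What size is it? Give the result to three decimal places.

1.168 × 1.500⁸ = 1.168 × 25.62891 ≈ 29.935

29.935em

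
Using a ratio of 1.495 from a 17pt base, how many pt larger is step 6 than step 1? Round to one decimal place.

164.4pt

Step 1: 17.0 × 1.495 = 25.415pt
Step 6: 17.0 × 1.495⁶ = 189.800pt
Difference: 189.800 − 25.415 = 164.385pt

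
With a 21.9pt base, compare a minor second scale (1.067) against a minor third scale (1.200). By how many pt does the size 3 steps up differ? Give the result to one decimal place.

11.2pt

Minor second: 21.9 × 1.067³ = 26.603pt
Minor third: 21.9 × 1.200³ = 37.843pt
Difference: 37.843 − 26.603 = 11.240pt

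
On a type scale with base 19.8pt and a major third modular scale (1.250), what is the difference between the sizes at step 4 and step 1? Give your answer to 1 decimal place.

Step 1: 19.8 × 1.250 = 24.750pt
Step 4: 19.8 × 1.250⁴ = 48.340pt
Difference: 48.340 − 24.750 = 23.590pt

23.6pt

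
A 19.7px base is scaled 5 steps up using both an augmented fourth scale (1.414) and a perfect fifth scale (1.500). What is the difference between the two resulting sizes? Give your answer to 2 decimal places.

38.24px

Augmented fourth: 19.7 × 1.414⁵ = 111.3559px
Perfect fifth: 19.7 × 1.500⁵ = 149.5969px
Difference: 149.5969 − 111.3559 = 38.2410px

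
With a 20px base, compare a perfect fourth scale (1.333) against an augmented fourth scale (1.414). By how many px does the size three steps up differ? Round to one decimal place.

9.2px

Perfect fourth: 20.0 × 1.333³ = 47.372px
Augmented fourth: 20.0 × 1.414³ = 56.543px
Difference: 56.543 − 47.372 = 9.171px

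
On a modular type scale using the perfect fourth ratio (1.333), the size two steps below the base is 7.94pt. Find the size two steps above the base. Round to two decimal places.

7.94 × 1.333⁴ = 7.94 × 3.15733 ≈ 25.069

25.07pt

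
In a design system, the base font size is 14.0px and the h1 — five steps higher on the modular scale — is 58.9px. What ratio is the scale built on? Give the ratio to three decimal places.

r⁵ = 58.9 / 14.0, so r = (58.9/14.0)^(1/5).
r = 4.2071^(1/5) ≈ 1.3329

1.333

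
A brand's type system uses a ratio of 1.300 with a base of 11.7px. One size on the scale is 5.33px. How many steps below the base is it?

1.300ⁿ = 11.7 / 5.33 = 2.1951
n = ln(2.1951) / ln(1.300) = 0.7862 / 0.2624 ≈ 3.00

3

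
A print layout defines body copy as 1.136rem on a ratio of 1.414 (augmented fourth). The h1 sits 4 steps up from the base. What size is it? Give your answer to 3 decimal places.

Every step multiplies by the scale ratio.
1.136 × 1.414⁴ = 1.136 × 3.99758 ≈ 4.541

4.541rem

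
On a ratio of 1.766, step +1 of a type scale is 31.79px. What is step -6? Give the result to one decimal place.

0.6px

31.79 ÷ 1.766⁷ = 31.79 ÷ 53.57163 ≈ 0.593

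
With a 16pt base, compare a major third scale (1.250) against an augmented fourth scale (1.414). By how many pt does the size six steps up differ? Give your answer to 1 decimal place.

Major third: 16.0 × 1.250⁶ = 61.035pt
Augmented fourth: 16.0 × 1.414⁶ = 127.884pt
Difference: 127.884 − 61.035 = 66.849pt

66.8pt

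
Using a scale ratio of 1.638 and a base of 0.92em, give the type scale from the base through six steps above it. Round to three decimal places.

0.920em, 1.507em, 2.468em, 4.043em, 6.623em, 10.848em, 17.769em

Step 0: 0.92em
Step 1: 0.92 × 1.638 = 1.507
Step 2: 0.92 × 1.638² = 2.468
Step 3: 0.92 × 1.638³ = 4.043
Step 4: 0.92 × 1.638⁴ = 6.623
Step 5: 0.92 × 1.638⁵ = 10.848
Step 6: 0.92 × 1.638⁶ = 17.769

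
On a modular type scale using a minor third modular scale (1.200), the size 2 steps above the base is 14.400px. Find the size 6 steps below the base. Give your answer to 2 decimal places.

Moving from step +2 to step -6 is 8 steps down, so divide by r⁸.
14.400 ÷ 1.200⁸ = 14.400 ÷ 4.29982 ≈ 3.349

3.35px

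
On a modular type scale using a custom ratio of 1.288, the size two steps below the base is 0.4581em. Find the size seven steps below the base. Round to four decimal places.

0.1292em

0.4581 ÷ 1.288⁵ = 0.4581 ÷ 3.54470 ≈ 0.1292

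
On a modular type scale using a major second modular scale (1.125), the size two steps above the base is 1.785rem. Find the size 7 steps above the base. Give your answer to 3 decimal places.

3.217rem

The gap is 7 − (2) = 5 steps, so the factor is 1.125^5.
1.785 × 1.125⁵ = 1.785 × 1.80203 ≈ 3.217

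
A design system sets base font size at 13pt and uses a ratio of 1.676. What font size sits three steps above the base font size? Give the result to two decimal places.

13.0 × 1.676³ = 13.0 × 4.70784 ≈ 61.20

61.20pt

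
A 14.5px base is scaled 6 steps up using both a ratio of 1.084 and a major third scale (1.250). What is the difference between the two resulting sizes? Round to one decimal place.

At 1.084: 14.5 × 1.084⁶ = 23.526px
Major third: 14.5 × 1.250⁶ = 55.313px
Difference: 55.313 − 23.526 = 31.787px

31.8px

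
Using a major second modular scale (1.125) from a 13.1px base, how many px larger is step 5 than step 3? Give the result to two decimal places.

Step 3: 13.1 × 1.125³ = 18.6521px
Step 5: 13.1 × 1.125⁵ = 23.6066px
Difference: 23.6066 − 18.6521 = 4.9545px

4.95px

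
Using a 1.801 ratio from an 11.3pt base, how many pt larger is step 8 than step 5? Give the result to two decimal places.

Step 5: 11.3 × 1.801⁵ = 214.1150pt
Step 8: 11.3 × 1.801⁸ = 1250.8008pt
Difference: 1250.8008 − 214.1150 = 1036.6858pt

1036.69pt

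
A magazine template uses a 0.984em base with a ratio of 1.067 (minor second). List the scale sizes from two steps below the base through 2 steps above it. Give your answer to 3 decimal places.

Step -2: 0.984 ÷ 1.067² = 0.864
Step -1: 0.984 ÷ 1.067 = 0.922
Step 0: 0.984em
Step 1: 0.984 × 1.067 = 1.050
Step 2: 0.984 × 1.067² = 1.120

0.864em, 0.922em, 0.984em, 1.050em, 1.120em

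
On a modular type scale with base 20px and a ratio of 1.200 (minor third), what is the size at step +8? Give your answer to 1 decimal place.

86.0px

20.0 × 1.200⁸ = 20.0 × 4.29982 ≈ 86.00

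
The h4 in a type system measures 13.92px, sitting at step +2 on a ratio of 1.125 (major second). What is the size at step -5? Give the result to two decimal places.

6.10px

13.92 ÷ 1.125⁷ = 13.92 ÷ 2.28070 ≈ 6.103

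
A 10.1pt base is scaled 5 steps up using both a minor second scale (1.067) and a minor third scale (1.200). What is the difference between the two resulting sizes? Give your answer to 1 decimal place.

11.2pt

Minor second: 10.1 × 1.067⁵ = 13.968pt
Minor third: 10.1 × 1.200⁵ = 25.132pt
Difference: 25.132 − 13.968 = 11.164pt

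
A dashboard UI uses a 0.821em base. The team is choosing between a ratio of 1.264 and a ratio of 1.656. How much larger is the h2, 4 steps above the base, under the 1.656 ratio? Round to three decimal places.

At 1.264: 0.821 × 1.264⁴ = 2.09571em
At 1.656: 0.821 × 1.656⁴ = 6.17425em
Difference: 6.17425 − 2.09571 = 4.07854em

4.079em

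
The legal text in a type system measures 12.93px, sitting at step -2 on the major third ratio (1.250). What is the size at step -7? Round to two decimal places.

4.24px

The gap is -7 − (-2) = -5 steps, so the factor is 1.250^-5.
12.93 ÷ 1.250⁵ = 12.93 ÷ 3.05176 ≈ 4.237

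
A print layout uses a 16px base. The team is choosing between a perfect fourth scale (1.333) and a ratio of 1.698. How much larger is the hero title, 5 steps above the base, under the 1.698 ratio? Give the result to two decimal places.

158.50px

Perfect fourth: 16.0 × 1.333⁵ = 67.3396px
At 1.698: 16.0 × 1.698⁵ = 225.8439px
Difference: 225.8439 − 67.3396 = 158.5043px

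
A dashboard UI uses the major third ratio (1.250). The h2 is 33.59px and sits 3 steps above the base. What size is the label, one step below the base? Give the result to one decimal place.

Moving from step +3 to step -1 is 4 steps down, so divide by r⁴.
33.59 ÷ 1.250⁴ = 33.59 ÷ 2.44141 ≈ 13.758

13.8px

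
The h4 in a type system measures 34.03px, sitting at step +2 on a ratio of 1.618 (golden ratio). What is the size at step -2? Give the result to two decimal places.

Moving from step +2 to step -2 is 4 steps down, so divide by r⁴.
34.03 ÷ 1.618⁴ = 34.03 ÷ 6.85353 ≈ 4.965

4.97px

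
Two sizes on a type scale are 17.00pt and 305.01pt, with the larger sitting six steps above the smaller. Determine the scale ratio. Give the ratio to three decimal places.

r⁶ = 305.01 / 17.00, so r = (305.01/17.00)^(1/6).
r = 17.9418^(1/6) ≈ 1.6180

1.618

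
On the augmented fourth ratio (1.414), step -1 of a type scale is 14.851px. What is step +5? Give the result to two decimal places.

The gap is 5 − (-1) = 6 steps, so the factor is 1.414^6.
14.851 × 1.414⁶ = 14.851 × 7.99275 ≈ 118.700

118.70px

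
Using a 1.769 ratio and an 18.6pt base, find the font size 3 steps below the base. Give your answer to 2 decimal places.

3.36pt

A modular type scale is a geometric sequence: sizeₙ = base × rⁿ.
18.6 ÷ 1.769³ = 18.6 ÷ 5.53584 ≈ 3.36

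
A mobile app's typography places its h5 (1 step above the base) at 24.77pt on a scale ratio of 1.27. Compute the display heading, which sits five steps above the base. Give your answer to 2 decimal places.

24.77 × 1.27⁴ = 24.77 × 2.60145 ≈ 64.438

64.44pt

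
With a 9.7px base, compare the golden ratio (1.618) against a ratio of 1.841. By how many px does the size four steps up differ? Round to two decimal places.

44.95px

Golden ratio: 9.7 × 1.618⁴ = 66.4792px
At 1.841: 9.7 × 1.841⁴ = 111.4261px
Difference: 111.4261 − 66.4792 = 44.9469px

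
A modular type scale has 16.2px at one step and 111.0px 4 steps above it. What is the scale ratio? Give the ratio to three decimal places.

r⁴ = 111.0 / 16.2, so r = (111.0/16.2)^(1/4).
r = 6.8519^(1/4) ≈ 1.6179

1.618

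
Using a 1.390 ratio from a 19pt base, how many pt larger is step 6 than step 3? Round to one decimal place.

Step 3: 19.0 × 1.390³ = 51.027pt
Step 6: 19.0 × 1.390⁶ = 137.038pt
Difference: 137.038 − 51.027 = 86.011pt

86.0pt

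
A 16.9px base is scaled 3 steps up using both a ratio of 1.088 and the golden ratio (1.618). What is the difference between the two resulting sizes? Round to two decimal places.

At 1.088: 16.9 × 1.088³ = 21.7657px
Golden ratio: 16.9 × 1.618³ = 71.5850px
Difference: 71.5850 − 21.7657 = 49.8193px

49.82px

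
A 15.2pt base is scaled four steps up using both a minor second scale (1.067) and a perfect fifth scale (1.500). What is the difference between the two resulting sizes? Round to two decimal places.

Minor second: 15.2 × 1.067⁴ = 19.7016pt
Perfect fifth: 15.2 × 1.500⁴ = 76.9500pt
Difference: 76.9500 − 19.7016 = 57.2484pt

57.25pt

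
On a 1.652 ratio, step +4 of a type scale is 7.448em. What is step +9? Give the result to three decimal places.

7.448 × 1.652⁵ = 7.448 × 12.30411 ≈ 91.641

91.641em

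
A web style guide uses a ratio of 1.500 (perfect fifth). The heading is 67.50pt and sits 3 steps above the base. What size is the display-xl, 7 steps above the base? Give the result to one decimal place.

Moving from step +3 to step +7 is 4 steps up, so multiply by r⁴.
67.50 × 1.500⁴ = 67.50 × 5.06250 ≈ 341.719

341.7pt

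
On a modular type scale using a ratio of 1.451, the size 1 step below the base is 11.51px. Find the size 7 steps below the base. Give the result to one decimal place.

The gap is -7 − (-1) = -6 steps, so the factor is 1.451^-6.
11.51 ÷ 1.451⁶ = 11.51 ÷ 9.33264 ≈ 1.233

1.2px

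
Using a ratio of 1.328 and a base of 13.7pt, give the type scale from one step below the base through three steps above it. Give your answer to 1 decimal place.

Step -1: 13.7 ÷ 1.328 = 10.3
Step 0: 13.7pt
Step 1: 13.7 × 1.328 = 18.2
Step 2: 13.7 × 1.328² = 24.2
Step 3: 13.7 × 1.328³ = 32.1

10.3pt, 13.7pt, 18.2pt, 24.2pt, 32.1pt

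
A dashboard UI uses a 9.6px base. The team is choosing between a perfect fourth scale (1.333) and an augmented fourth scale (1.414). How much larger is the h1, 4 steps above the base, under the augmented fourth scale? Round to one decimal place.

8.1px

Perfect fourth: 9.6 × 1.333⁴ = 30.310px
Augmented fourth: 9.6 × 1.414⁴ = 38.377px
Difference: 38.377 − 30.310 = 8.067px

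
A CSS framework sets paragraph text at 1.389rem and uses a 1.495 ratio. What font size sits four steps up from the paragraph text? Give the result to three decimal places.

A modular type scale is a geometric sequence: sizeₙ = base × rⁿ.
1.389 × 1.495⁴ = 1.389 × 4.99534 ≈ 6.939

6.939rem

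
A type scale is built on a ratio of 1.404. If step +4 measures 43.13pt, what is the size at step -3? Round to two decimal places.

Moving from step +4 to step -3 is 7 steps down, so divide by r⁷.
43.13 ÷ 1.404⁷ = 43.13 ÷ 10.75399 ≈ 4.011

4.01pt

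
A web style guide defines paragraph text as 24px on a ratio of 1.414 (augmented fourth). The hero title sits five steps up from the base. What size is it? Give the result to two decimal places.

24.0 × 1.414⁵ = 24.0 × 5.65258 ≈ 135.66

135.66px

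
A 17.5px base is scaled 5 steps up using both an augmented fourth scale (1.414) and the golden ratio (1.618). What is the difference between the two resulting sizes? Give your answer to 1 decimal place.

95.1px

Augmented fourth: 17.5 × 1.414⁵ = 98.920px
Golden ratio: 17.5 × 1.618⁵ = 194.058px
Difference: 194.058 − 98.920 = 95.138px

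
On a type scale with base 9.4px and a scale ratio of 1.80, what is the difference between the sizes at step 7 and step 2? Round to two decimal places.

Step 2: 9.4 × 1.80² = 30.4560px
Step 7: 9.4 × 1.80⁷ = 575.4868px
Difference: 575.4868 − 30.4560 = 545.0308px

545.03px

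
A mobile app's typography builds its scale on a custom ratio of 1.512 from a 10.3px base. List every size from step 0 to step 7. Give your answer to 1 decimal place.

10.3px, 15.6px, 23.5px, 35.6px, 53.8px, 81.4px, 123.1px, 186.1px

Step 0: 10.3px
Step 1: 10.3 × 1.512 = 15.6
Step 2: 10.3 × 1.512² = 23.5
Step 3: 10.3 × 1.512³ = 35.6
Step 4: 10.3 × 1.512⁴ = 53.8
Step 5: 10.3 × 1.512⁵ = 81.4
Step 6: 10.3 × 1.512⁶ = 123.1
Step 7: 10.3 × 1.512⁷ = 186.1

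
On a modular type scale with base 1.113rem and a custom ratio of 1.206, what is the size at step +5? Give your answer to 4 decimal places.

2.8394rem

1.113 × 1.206⁵ = 1.113 × 2.55115 ≈ 2.8394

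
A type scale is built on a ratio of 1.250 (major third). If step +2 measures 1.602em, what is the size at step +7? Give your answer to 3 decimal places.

The gap is 7 − (2) = 5 steps, so the factor is 1.250^5.
1.602 × 1.250⁵ = 1.602 × 3.05176 ≈ 4.889

4.889em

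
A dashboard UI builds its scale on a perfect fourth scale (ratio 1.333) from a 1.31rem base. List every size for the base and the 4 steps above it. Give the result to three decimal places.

1.310rem, 1.746rem, 2.328rem, 3.103rem, 4.136rem

Step 0: 1.31rem
Step 1: 1.31 × 1.333 = 1.746
Step 2: 1.31 × 1.333² = 2.328
Step 3: 1.31 × 1.333³ = 3.103
Step 4: 1.31 × 1.333⁴ = 4.136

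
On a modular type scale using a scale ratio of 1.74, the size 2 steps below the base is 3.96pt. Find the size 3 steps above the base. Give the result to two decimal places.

The gap is 3 − (-2) = 5 steps, so the factor is 1.74^5.
3.96 × 1.74⁵ = 3.96 × 15.94947 ≈ 63.160

63.16pt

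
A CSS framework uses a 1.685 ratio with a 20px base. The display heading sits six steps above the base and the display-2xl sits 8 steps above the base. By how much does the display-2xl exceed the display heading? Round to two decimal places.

Step 6: 20.0 × 1.685⁶ = 457.7511px
Step 8: 20.0 × 1.685⁸ = 1299.6585px
Difference: 1299.6585 − 457.7511 = 841.9074px

841.91px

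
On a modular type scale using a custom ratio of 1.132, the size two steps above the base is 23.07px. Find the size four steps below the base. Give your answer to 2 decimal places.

10.96px

The gap is -4 − (2) = -6 steps, so the factor is 1.132^-6.
23.07 ÷ 1.132⁶ = 23.07 ÷ 2.10416 ≈ 10.964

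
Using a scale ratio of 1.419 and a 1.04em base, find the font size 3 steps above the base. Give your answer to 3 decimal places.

Each step on a modular scale multiplies by the ratio, so the size n steps from the base is base × ratioⁿ.
1.04 × 1.419³ = 1.04 × 2.85724 ≈ 2.972

2.972em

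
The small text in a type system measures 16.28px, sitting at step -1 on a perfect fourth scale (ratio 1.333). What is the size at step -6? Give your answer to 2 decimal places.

The gap is -6 − (-1) = -5 steps, so the factor is 1.333^-5.
16.28 ÷ 1.333⁵ = 16.28 ÷ 4.20873 ≈ 3.868

3.87px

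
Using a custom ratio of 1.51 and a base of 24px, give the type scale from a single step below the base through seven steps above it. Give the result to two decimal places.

Step -1: 24.0 ÷ 1.51 = 15.89
Step 0: 24px
Step 1: 24.0 × 1.51 = 36.24
Step 2: 24.0 × 1.51² = 54.72
Step 3: 24.0 × 1.51³ = 82.63
Step 4: 24.0 × 1.51⁴ = 124.77
Step 5: 24.0 × 1.51⁵ = 188.41
Step 6: 24.0 × 1.51⁶ = 284.49
Step 7: 24.0 × 1.51⁷ = 429.59

15.89px, 24.00px, 36.24px, 54.72px, 82.63px, 124.77px, 188.41px, 284.49px, 429.59px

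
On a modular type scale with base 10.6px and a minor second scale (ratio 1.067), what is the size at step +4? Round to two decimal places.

13.74px

Each step on a modular scale multiplies by the ratio, so the size n steps from the base is base × ratioⁿ.
10.6 × 1.067⁴ = 10.6 × 1.29616 ≈ 13.74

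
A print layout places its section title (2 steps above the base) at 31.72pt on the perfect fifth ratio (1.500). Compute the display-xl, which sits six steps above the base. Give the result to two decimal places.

Moving from step +2 to step +6 is 4 steps up, so multiply by r⁴.
31.72 × 1.500⁴ = 31.72 × 5.06250 ≈ 160.582

160.58pt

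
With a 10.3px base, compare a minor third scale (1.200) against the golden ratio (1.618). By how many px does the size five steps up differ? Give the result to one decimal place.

Minor third: 10.3 × 1.200⁵ = 25.630px
Golden ratio: 10.3 × 1.618⁵ = 114.217px
Difference: 114.217 − 25.630 = 88.587px

88.6px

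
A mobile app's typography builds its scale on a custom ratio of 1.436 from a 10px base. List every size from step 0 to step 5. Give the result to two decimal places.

10.00px, 14.36px, 20.62px, 29.61px, 42.52px, 61.06px

Step 0: 10px
Step 1: 10.0 × 1.436 = 14.36
Step 2: 10.0 × 1.436² = 20.62
Step 3: 10.0 × 1.436³ = 29.61
Step 4: 10.0 × 1.436⁴ = 42.52
Step 5: 10.0 × 1.436⁵ = 61.06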